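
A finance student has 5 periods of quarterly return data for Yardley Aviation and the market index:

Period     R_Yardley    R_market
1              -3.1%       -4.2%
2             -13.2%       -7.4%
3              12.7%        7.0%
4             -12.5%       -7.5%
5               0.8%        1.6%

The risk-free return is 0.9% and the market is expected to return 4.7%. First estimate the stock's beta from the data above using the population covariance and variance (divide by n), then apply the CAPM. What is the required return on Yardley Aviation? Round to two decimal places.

7.21%

Mean R_i = (-3.1 − 13.2 + 12.7 − 12.5 + 0.8) / 5 = -3.0600%
Mean R_m = (-4.2 − 7.4 + 7.0 − 7.5 + 1.6) / 5 = -2.1000%
Σ(R_i − R̄_i)(R_m − R̄_m) = 262.5000  ⇒  Cov = 262.5000 / 5 = 52.5000
Σ(R_m − R̄_m)² = 158.1600  ⇒  Var(R_m) = 158.1600 / 5 = 31.6320
β = Cov / Var(R_m) = 52.5000 / 31.6320 = 1.6597
MRP = 4.7% − 0.9% = 3.80%
E(R) = R_f + β × MRP = 0.9% + 1.6597 × 3.8% = 7.21%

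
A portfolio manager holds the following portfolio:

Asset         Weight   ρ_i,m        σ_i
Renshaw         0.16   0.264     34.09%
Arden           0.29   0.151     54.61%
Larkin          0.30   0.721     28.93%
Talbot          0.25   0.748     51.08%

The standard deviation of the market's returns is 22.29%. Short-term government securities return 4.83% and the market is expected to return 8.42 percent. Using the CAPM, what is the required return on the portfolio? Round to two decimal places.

7.99%

β_Renshaw = 0.264 × 34.09% / 22.29% = 0.4038
β_Arden = 0.151 × 54.61% / 22.29% = 0.3699
β_Larkin = 0.721 × 28.93% / 22.29% = 0.9358
β_Talbot = 0.748 × 51.08% / 22.29% = 1.7141
β_P = Σ w_i β_i = 0.16×0.4038 + 0.29×0.3699 + 0.30×0.9358 + 0.25×1.7141 = 0.8811
MRP = 8.42% − 4.83% = 3.59%
E(R_P) = R_f + β_P × MRP = 4.83% + 0.8811 × 3.59% = 7.99%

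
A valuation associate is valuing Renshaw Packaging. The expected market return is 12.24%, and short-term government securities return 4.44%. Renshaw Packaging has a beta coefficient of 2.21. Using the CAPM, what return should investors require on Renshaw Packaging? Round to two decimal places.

21.68%

Market risk premium = E(R_m) − R_f = 12.24% − 4.44% = 7.80%
E(R) = R_f + β × MRP = 4.44% + 2.21 × 7.80% = 21.68%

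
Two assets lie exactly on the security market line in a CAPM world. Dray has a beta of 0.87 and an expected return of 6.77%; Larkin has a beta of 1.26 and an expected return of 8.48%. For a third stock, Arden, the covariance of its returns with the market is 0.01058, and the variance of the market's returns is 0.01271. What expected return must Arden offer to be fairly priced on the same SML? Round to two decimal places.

6.61%

MRP = (8.48% − 6.77%) / (1.26 − 0.87) = 4.3846%
R_f = 6.77% − 0.87 × 4.3846% = 2.9554%
β_Arden = Cov / Var(R_m) = 0.01058 / 0.01271 = 0.8324
E(R_Arden) = R_f + β × MRP = 2.9554% + 0.8324 × 4.3846% = 6.61%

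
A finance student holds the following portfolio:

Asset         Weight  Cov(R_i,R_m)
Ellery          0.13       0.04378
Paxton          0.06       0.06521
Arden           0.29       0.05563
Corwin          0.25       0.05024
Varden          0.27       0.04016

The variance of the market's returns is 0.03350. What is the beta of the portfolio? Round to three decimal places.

β_Ellery = 0.04378 / 0.03350 = 1.3069
β_Paxton = 0.06521 / 0.03350 = 1.9466
β_Arden = 0.05563 / 0.03350 = 1.6606
β_Corwin = 0.05024 / 0.03350 = 1.4997
β_Varden = 0.04016 / 0.03350 = 1.1988
β_P = Σ w_i β_i = 0.13×1.3069 + 0.06×1.9466 + 0.29×1.6606 + 0.25×1.4997 + 0.27×1.1988 = 1.4669

1.467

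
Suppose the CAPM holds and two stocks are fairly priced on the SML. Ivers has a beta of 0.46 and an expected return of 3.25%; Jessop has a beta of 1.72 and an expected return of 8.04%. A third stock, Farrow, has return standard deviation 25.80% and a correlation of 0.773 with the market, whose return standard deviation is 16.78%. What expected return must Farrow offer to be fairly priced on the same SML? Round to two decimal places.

6.02%

MRP = (8.04% − 3.25%) / (1.72 − 0.46) = 3.8016%
R_f = 3.25% − 0.46 × 3.8016% = 1.5013%
β_Farrow = ρ·σ_i/σ_m = 0.773 × 25.80 / 16.78 = 1.1885
E(R_Farrow) = R_f + β × MRP = 1.5013% + 1.1885 × 3.8016% = 6.02%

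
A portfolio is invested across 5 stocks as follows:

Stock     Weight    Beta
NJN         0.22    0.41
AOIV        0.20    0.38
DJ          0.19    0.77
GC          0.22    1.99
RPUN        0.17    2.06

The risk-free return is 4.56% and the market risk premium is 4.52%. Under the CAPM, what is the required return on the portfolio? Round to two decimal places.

9.53%

β_P = Σ w_i β_i = 0.22×0.41 + 0.20×0.38 + 0.19×0.77 + 0.22×1.99 + 0.17×2.06 = 1.1005
E(R_P) = R_f + β_P × MRP = 4.56% + 1.1005 × 4.52% = 9.53%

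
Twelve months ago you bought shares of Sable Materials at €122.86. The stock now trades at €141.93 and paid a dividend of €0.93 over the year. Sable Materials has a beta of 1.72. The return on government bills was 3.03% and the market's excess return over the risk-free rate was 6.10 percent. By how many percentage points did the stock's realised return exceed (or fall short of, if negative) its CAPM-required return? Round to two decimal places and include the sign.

Realised HPR = (P1 + D1 − P0) / P0 = (141.93 + 0.93 − 122.86) / 122.86 = 20.00 / 122.86 = 16.2787%
CAPM required = R_f + β·MRP = 3.03% + 1.72 × 6.10% = 13.5220%
α = realised − required = 16.2787% − 13.5220% = +2.76%

+2.76%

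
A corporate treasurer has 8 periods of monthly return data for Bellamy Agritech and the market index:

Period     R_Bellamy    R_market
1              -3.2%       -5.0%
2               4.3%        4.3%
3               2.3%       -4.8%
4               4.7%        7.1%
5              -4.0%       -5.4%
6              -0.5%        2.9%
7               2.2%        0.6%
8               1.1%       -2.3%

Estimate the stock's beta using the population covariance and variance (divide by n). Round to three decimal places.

0.490

Mean R_i = (-3.2 + 4.3 + 2.3 + 4.7 − 4.0 − 0.5 + 2.2 + 1.1) / 8 = 0.8625%
Mean R_m = (-5.0 + 4.3 − 4.8 + 7.1 − 5.4 + 2.9 + 0.6 − 2.3) / 8 = -0.3250%
Σ(R_i − R̄_i)(R_m − R̄_m) = 78.0025  ⇒  Cov = 78.0025 / 8 = 9.7503
Σ(R_m − R̄_m)² = 159.3150  ⇒  Var(R_m) = 159.3150 / 8 = 19.9144
β = Cov / Var(R_m) = 9.7503 / 19.9144 = 0.4896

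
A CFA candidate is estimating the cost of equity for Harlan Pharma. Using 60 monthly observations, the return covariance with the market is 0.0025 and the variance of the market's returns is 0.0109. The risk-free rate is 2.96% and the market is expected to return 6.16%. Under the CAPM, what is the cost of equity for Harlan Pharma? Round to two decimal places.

3.69%

β = Cov(R_i, R_m) / Var(R_m) = 0.0025 / 0.0109 = 0.2294
MRP = 6.16% − 2.96% = 3.20%
E(R) = R_f + β × MRP = 2.96% + 0.2294 × 3.20% = 3.69%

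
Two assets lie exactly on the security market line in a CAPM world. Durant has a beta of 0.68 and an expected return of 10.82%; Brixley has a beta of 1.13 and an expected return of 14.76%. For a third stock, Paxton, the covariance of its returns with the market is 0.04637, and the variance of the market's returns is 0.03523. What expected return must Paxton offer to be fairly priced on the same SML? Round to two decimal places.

MRP = (14.76% − 10.82%) / (1.13 − 0.68) = 8.7556%
R_f = 10.82% − 0.68 × 8.7556% = 4.8662%
β_Paxton = Cov / Var(R_m) = 0.04637 / 0.03523 = 1.3162
E(R_Paxton) = R_f + β × MRP = 4.8662% + 1.3162 × 8.7556% = 16.39%

16.39%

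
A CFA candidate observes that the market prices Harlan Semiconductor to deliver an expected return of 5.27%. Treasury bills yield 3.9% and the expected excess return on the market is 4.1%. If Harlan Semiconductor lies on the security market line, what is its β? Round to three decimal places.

0.334

β = (E(R) − R_f) / MRP = (5.27% − 3.9%) / 4.1% = 1.37% / 4.1% = 0.334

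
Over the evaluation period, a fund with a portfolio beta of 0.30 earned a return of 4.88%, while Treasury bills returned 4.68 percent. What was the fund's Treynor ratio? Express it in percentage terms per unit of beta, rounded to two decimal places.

0.67%

Treynor = (R_P − R_f) / β_P = (4.88% − 4.68%) / 0.3000 = 0.20% / 0.3000 = 0.67%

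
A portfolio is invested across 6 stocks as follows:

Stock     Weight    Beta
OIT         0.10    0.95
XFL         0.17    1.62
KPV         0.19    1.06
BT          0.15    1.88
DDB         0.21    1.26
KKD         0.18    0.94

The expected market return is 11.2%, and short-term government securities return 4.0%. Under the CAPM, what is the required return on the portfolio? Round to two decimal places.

13.27%

β_P = Σ w_i β_i = 0.10×0.95 + 0.17×1.62 + 0.19×1.06 + 0.15×1.88 + 0.21×1.26 + 0.18×0.94 = 1.2876
MRP = 11.2% − 4.0% = 7.20%
E(R_P) = R_f + β_P × MRP = 4.0% + 1.2876 × 7.2% = 13.27%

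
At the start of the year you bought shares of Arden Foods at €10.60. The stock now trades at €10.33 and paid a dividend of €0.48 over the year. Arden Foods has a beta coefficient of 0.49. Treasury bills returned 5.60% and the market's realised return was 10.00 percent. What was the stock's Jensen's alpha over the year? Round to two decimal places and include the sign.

Realised HPR = (P1 + D1 − P0) / P0 = (10.33 + 0.48 − 10.60) / 10.60 = 0.21 / 10.60 = 1.9811%
MRP = 10.00% − 5.60% = 4.40%
CAPM required = R_f + β·MRP = 5.60% + 0.49 × 4.40% = 7.7560%
α = realised − required = 1.9811% − 7.7560% = -5.77%

-5.77%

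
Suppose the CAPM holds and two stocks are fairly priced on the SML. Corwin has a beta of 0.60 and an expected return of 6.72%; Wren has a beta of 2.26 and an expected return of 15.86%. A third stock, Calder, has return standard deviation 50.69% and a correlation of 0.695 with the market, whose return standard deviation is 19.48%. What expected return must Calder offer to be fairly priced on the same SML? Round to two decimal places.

13.37%

MRP = (15.86% − 6.72%) / (2.26 − 0.60) = 5.5060%
R_f = 6.72% − 0.60 × 5.5060% = 3.4164%
β_Calder = ρ·σ_i/σ_m = 0.695 × 50.69 / 19.48 = 1.8085
E(R_Calder) = R_f + β × MRP = 3.4164% + 1.8085 × 5.5060% = 13.37%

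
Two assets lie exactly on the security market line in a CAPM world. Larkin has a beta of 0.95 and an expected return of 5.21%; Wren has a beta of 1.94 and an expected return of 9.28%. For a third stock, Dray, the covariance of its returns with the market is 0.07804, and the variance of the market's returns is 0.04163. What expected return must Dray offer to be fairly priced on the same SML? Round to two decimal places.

MRP = (9.28% − 5.21%) / (1.94 − 0.95) = 4.1111%
R_f = 5.21% − 0.95 × 4.1111% = 1.3045%
β_Dray = Cov / Var(R_m) = 0.07804 / 0.04163 = 1.8746
E(R_Dray) = R_f + β × MRP = 1.3045% + 1.8746 × 4.1111% = 9.01%

9.01%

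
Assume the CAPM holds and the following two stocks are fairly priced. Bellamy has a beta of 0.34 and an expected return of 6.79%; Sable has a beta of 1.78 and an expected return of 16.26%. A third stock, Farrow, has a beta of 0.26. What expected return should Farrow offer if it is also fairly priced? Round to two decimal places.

MRP (SML slope) = (16.26% − 6.79%) / (1.78 − 0.34) = 9.47% / 1.44 = 6.5764%
R_f (intercept) = 6.79% − 0.34 × 6.5764% = 4.5540%
E(R_Farrow) = R_f + β × MRP = 4.5540% + 0.26 × 6.5764% = 6.26%

6.26%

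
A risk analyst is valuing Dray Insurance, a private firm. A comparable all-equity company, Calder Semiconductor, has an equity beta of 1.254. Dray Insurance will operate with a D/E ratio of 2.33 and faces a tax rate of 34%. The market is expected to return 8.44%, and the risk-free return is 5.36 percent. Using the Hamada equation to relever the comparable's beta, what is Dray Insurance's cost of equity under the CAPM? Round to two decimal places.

β_L = β_U × [1 + (1 − t)(D/E)] = 1.254 × [1 + (1 − 0.34) × 2.33]
    = 1.254 × [1 + 0.66 × 2.33] = 1.254 × 2.5378 = 3.1824
MRP = 8.44% − 5.36% = 3.08%
E(R) = R_f + β_L × MRP = 5.36% + 3.1824 × 3.08% = 15.16%

15.16%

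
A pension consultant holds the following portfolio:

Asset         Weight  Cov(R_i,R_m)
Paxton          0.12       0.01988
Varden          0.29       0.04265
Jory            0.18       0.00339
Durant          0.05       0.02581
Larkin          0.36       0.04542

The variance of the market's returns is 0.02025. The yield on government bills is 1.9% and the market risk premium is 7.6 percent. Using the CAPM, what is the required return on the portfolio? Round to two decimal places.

β_Paxton = 0.01988 / 0.02025 = 0.9817
β_Varden = 0.04265 / 0.02025 = 2.1062
β_Jory = 0.00339 / 0.02025 = 0.1674
β_Durant = 0.02581 / 0.02025 = 1.2746
β_Larkin = 0.04542 / 0.02025 = 2.2430
β_P = Σ w_i β_i = 0.12×0.9817 + 0.29×2.1062 + 0.18×0.1674 + 0.05×1.2746 + 0.36×2.2430 = 1.6299
E(R_P) = R_f + β_P × MRP = 1.9% + 1.6299 × 7.6% = 14.29%

14.29%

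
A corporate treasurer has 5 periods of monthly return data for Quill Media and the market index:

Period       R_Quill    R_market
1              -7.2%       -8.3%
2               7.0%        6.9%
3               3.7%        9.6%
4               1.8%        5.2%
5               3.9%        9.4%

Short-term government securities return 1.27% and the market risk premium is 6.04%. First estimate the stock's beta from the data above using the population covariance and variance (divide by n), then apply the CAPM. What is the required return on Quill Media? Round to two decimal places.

5.32%

Mean R_i = (-7.2 + 7.0 + 3.7 + 1.8 + 3.9) / 5 = 1.8400%
Mean R_m = (-8.3 + 6.9 + 9.6 + 5.2 + 9.4) / 5 = 4.5600%
Σ(R_i − R̄_i)(R_m − R̄_m) = 147.6480  ⇒  Cov = 147.6480 / 5 = 29.5296
Σ(R_m − R̄_m)² = 220.0920  ⇒  Var(R_m) = 220.0920 / 5 = 44.0184
β = Cov / Var(R_m) = 29.5296 / 44.0184 = 0.6708
E(R) = R_f + β × MRP = 1.27% + 0.6708 × 6.04% = 5.32%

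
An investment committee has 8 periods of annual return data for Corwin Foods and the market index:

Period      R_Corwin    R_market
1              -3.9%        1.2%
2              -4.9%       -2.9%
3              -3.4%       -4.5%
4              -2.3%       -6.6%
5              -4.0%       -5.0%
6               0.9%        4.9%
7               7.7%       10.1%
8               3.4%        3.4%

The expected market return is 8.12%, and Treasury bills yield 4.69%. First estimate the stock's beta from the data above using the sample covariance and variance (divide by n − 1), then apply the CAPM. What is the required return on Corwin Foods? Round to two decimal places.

6.93%

Mean R_i = (-3.9 − 4.9 − 3.4 − 2.3 − 4.0 + 0.9 + 7.7 + 3.4) / 8 = -0.8125%
Mean R_m = (1.2 − 2.9 − 4.5 − 6.6 − 5.0 + 4.9 + 10.1 + 3.4) / 8 = 0.0750%
Σ(R_i − R̄_i)(R_m − R̄_m) = 154.2375  ⇒  Cov = 154.2375 / 7 = 22.0339
Σ(R_m − R̄_m)² = 236.1950  ⇒  Var(R_m) = 236.1950 / 7 = 33.7421
β = Cov / Var(R_m) = 22.0339 / 33.7421 = 0.6530
MRP = 8.12% − 4.69% = 3.43%
E(R) = R_f + β × MRP = 4.69% + 0.6530 × 3.43% = 6.93%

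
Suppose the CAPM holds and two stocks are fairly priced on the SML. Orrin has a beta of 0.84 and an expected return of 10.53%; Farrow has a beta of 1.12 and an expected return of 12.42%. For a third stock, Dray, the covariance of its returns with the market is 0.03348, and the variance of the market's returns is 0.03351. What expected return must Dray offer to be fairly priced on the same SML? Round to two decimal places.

MRP = (12.42% − 10.53%) / (1.12 − 0.84) = 6.7500%
R_f = 10.53% − 0.84 × 6.7500% = 4.8600%
β_Dray = Cov / Var(R_m) = 0.03348 / 0.03351 = 0.9991
E(R_Dray) = R_f + β × MRP = 4.8600% + 0.9991 × 6.7500% = 11.60%

11.60%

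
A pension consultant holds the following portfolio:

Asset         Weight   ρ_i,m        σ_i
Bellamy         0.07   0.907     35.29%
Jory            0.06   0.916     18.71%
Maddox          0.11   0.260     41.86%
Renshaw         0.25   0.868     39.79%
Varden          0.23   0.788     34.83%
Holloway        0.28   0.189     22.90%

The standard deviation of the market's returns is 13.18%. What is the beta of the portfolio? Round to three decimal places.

1.565

β_Bellamy = 0.907 × 35.29% / 13.18% = 2.4285
β_Jory = 0.916 × 18.71% / 13.18% = 1.3003
β_Maddox = 0.260 × 41.86% / 13.18% = 0.8258
β_Renshaw = 0.868 × 39.79% / 13.18% = 2.6205
β_Varden = 0.788 × 34.83% / 13.18% = 2.0824
β_Holloway = 0.189 × 22.90% / 13.18% = 0.3284
β_P = Σ w_i β_i = 0.07×2.4285 + 0.06×1.3003 + 0.11×0.8258 + 0.25×2.6205 + 0.23×2.0824 + 0.28×0.3284 = 1.5649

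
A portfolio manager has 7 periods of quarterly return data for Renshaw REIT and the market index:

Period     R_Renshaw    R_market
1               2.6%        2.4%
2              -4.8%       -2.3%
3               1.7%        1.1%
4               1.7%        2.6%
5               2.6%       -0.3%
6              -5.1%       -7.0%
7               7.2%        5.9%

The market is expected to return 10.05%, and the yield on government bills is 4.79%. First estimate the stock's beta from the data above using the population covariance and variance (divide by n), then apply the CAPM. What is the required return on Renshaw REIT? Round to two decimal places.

9.89%

Mean R_i = (2.6 − 4.8 + 1.7 + 1.7 + 2.6 − 5.1 + 7.2) / 7 = 0.8429%
Mean R_m = (2.4 − 2.3 + 1.1 + 2.6 − 0.3 − 7.0 + 5.9) / 7 = 0.3429%
Σ(R_i − R̄_i)(R_m − R̄_m) = 98.9471  ⇒  Cov = 98.9471 / 7 = 14.1353
Σ(R_m − R̄_m)² = 102.0971  ⇒  Var(R_m) = 102.0971 / 7 = 14.5853
β = Cov / Var(R_m) = 14.1353 / 14.5853 = 0.9691
MRP = 10.05% − 4.79% = 5.26%
E(R) = R_f + β × MRP = 4.79% + 0.9691 × 5.26% = 9.89%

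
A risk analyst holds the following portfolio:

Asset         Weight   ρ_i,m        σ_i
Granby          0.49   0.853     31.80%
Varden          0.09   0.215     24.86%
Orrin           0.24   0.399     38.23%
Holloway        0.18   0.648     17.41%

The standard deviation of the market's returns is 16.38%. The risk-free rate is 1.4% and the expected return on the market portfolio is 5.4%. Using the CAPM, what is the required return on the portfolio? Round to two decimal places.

β_Granby = 0.853 × 31.80% / 16.38% = 1.6560
β_Varden = 0.215 × 24.86% / 16.38% = 0.3263
β_Orrin = 0.399 × 38.23% / 16.38% = 0.9312
β_Holloway = 0.648 × 17.41% / 16.38% = 0.6887
β_P = Σ w_i β_i = 0.49×1.6560 + 0.09×0.3263 + 0.24×0.9312 + 0.18×0.6887 = 1.1883
MRP = 5.4% − 1.4% = 4.00%
E(R_P) = R_f + β_P × MRP = 1.4% + 1.1883 × 4.0% = 6.15%

6.15%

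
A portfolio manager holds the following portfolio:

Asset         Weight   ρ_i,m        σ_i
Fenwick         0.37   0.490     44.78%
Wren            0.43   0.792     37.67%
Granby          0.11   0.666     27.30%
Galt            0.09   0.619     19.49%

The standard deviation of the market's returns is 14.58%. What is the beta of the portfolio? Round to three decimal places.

1.648

β_Fenwick = 0.490 × 44.78% / 14.58% = 1.5050
β_Wren = 0.792 × 37.67% / 14.58% = 2.0463
β_Granby = 0.666 × 27.30% / 14.58% = 1.2470
β_Galt = 0.619 × 19.49% / 14.58% = 0.8275
β_P = Σ w_i β_i = 0.37×1.5050 + 0.43×2.0463 + 0.11×1.2470 + 0.09×0.8275 = 1.6484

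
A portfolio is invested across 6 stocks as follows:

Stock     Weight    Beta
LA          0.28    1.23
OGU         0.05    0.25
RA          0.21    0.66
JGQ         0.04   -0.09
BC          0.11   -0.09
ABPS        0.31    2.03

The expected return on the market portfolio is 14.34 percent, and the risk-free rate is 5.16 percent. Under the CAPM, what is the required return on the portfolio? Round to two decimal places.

15.36%

β_P = Σ w_i β_i = 0.28×1.23 + 0.05×0.25 + 0.21×0.66 + 0.04×-0.09 + 0.11×-0.09 + 0.31×2.03 = 1.1113
MRP = 14.34% − 5.16% = 9.18%
E(R_P) = R_f + β_P × MRP = 5.16% + 1.1113 × 9.18% = 15.36%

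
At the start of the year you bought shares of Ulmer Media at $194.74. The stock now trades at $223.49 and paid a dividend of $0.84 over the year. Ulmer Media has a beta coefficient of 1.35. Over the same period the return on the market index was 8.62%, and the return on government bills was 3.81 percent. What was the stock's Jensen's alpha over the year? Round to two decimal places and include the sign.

+4.89%

Realised HPR = (P1 + D1 − P0) / P0 = (223.49 + 0.84 − 194.74) / 194.74 = 29.59 / 194.74 = 15.1946%
MRP = 8.62% − 3.81% = 4.81%
CAPM required = R_f + β·MRP = 3.81% + 1.35 × 4.81% = 10.3035%
α = realised − required = 15.1946% − 10.3035% = +4.89%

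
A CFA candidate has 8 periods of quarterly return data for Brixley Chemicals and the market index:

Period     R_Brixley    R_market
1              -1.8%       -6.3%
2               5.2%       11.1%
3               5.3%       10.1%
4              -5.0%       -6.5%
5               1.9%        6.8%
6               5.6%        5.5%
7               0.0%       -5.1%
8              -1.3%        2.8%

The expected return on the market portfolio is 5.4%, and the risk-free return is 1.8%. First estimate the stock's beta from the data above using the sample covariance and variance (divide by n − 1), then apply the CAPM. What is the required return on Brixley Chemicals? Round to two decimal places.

Mean R_i = (-1.8 + 5.2 + 5.3 − 5.0 + 1.9 + 5.6 + 0.0 − 1.3) / 8 = 1.2375%
Mean R_m = (-6.3 + 11.1 + 10.1 − 6.5 + 6.8 + 5.5 − 5.1 + 2.8) / 8 = 2.3000%
Σ(R_i − R̄_i)(R_m − R̄_m) = 172.4000  ⇒  Cov = 172.4000 / 7 = 24.6286
Σ(R_m − R̄_m)² = 375.1800  ⇒  Var(R_m) = 375.1800 / 7 = 53.5971
β = Cov / Var(R_m) = 24.6286 / 53.5971 = 0.4595
MRP = 5.4% − 1.8% = 3.60%
E(R) = R_f + β × MRP = 1.8% + 0.4595 × 3.6% = 3.45%

3.45%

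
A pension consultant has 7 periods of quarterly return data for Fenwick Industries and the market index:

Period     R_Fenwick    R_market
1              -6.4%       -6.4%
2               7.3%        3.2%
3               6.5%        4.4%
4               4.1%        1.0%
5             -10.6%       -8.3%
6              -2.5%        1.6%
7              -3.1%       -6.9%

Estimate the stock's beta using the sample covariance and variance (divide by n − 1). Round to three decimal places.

1.132

Mean R_i = (-6.4 + 7.3 + 6.5 + 4.1 − 10.6 − 2.5 − 3.1) / 7 = -0.6714%
Mean R_m = (-6.4 + 3.2 + 4.4 + 1.0 − 8.3 + 1.6 − 6.9) / 7 = -1.6286%
Σ(R_i − R̄_i)(R_m − R̄_m) = 194.7357  ⇒  Cov = 194.7357 / 6 = 32.4560
Σ(R_m − R̄_m)² = 172.0543  ⇒  Var(R_m) = 172.0543 / 6 = 28.6757
β = Cov / Var(R_m) = 32.4560 / 28.6757 = 1.1318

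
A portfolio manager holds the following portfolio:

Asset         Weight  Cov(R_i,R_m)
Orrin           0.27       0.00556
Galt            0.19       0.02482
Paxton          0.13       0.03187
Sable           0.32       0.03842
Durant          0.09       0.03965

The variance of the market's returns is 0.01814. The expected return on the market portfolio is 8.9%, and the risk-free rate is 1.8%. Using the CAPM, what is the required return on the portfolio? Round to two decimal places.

β_Orrin = 0.00556 / 0.01814 = 0.3065
β_Galt = 0.02482 / 0.01814 = 1.3682
β_Paxton = 0.03187 / 0.01814 = 1.7569
β_Sable = 0.03842 / 0.01814 = 2.1180
β_Durant = 0.03965 / 0.01814 = 2.1858
β_P = Σ w_i β_i = 0.27×0.3065 + 0.19×1.3682 + 0.13×1.7569 + 0.32×2.1180 + 0.09×2.1858 = 1.4456
MRP = 8.9% − 1.8% = 7.10%
E(R_P) = R_f + β_P × MRP = 1.8% + 1.4456 × 7.1% = 12.06%

12.06%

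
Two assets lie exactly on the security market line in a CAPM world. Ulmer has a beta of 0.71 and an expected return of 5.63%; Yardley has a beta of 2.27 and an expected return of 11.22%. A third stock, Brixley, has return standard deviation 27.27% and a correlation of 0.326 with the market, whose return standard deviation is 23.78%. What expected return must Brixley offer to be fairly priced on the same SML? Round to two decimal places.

4.43%

MRP = (11.22% − 5.63%) / (2.27 − 0.71) = 3.5833%
R_f = 5.63% − 0.71 × 3.5833% = 3.0859%
β_Brixley = ρ·σ_i/σ_m = 0.326 × 27.27 / 23.78 = 0.3738
E(R_Brixley) = R_f + β × MRP = 3.0859% + 0.3738 × 3.5833% = 4.43%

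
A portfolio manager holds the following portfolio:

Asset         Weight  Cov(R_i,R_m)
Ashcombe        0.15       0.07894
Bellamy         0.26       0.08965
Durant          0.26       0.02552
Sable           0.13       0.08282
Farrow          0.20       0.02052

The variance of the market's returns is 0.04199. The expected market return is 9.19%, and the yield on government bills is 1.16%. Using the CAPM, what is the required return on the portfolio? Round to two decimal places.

11.99%

β_Ashcombe = 0.07894 / 0.04199 = 1.8800
β_Bellamy = 0.08965 / 0.04199 = 2.1350
β_Durant = 0.02552 / 0.04199 = 0.6078
β_Sable = 0.08282 / 0.04199 = 1.9724
β_Farrow = 0.02052 / 0.04199 = 0.4887
β_P = Σ w_i β_i = 0.15×1.8800 + 0.26×2.1350 + 0.26×0.6078 + 0.13×1.9724 + 0.20×0.4887 = 1.3493
MRP = 9.19% − 1.16% = 8.03%
E(R_P) = R_f + β_P × MRP = 1.16% + 1.3493 × 8.03% = 11.99%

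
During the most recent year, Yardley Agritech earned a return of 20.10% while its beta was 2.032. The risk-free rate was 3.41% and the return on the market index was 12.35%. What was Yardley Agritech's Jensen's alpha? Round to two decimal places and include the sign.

Market excess return = 12.35% − 3.41% = 8.94%
CAPM benchmark = R_f + β(R_m − R_f) = 3.41% + 2.032 × 8.94% = 21.57608%
α = actual − benchmark = 20.10% − 21.57608% = -1.48%

-1.48%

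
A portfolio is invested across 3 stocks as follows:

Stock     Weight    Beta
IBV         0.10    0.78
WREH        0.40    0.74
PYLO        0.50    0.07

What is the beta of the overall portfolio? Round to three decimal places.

β_P = Σ w_i β_i = 0.10×0.78 + 0.40×0.74 + 0.50×0.07 = 0.4090

0.409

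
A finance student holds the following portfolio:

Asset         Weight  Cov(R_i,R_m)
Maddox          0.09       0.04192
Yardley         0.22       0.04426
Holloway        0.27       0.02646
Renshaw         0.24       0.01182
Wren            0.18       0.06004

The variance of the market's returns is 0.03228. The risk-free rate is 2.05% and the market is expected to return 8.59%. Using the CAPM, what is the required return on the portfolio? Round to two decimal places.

β_Maddox = 0.04192 / 0.03228 = 1.2986
β_Yardley = 0.04426 / 0.03228 = 1.3711
β_Holloway = 0.02646 / 0.03228 = 0.8197
β_Renshaw = 0.01182 / 0.03228 = 0.3662
β_Wren = 0.06004 / 0.03228 = 1.8600
β_P = Σ w_i β_i = 0.09×1.2986 + 0.22×1.3711 + 0.27×0.8197 + 0.24×0.3662 + 0.18×1.8600 = 1.0625
MRP = 8.59% − 2.05% = 6.54%
E(R_P) = R_f + β_P × MRP = 2.05% + 1.0625 × 6.54% = 9.00%

9.00%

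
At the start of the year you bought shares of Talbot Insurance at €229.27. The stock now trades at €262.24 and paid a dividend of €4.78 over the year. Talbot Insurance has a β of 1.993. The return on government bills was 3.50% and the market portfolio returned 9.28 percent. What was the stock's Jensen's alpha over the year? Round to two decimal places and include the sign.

Realised HPR = (P1 + D1 − P0) / P0 = (262.24 + 4.78 − 229.27) / 229.27 = 37.75 / 229.27 = 16.4653%
MRP = 9.28% − 3.50% = 5.78%
CAPM required = R_f + β·MRP = 3.50% + 1.993 × 5.78% = 15.01954%
α = realised − required = 16.4653% − 15.01954% = +1.45%

+1.45%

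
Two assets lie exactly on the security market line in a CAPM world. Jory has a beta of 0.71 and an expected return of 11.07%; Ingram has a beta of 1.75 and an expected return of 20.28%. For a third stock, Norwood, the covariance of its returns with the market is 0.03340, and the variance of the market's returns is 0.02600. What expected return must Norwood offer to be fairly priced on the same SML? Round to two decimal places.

MRP = (20.28% − 11.07%) / (1.75 − 0.71) = 8.8558%
R_f = 11.07% − 0.71 × 8.8558% = 4.7824%
β_Norwood = Cov / Var(R_m) = 0.03340 / 0.02600 = 1.2846
E(R_Norwood) = R_f + β × MRP = 4.7824% + 1.2846 × 8.8558% = 16.16%

16.16%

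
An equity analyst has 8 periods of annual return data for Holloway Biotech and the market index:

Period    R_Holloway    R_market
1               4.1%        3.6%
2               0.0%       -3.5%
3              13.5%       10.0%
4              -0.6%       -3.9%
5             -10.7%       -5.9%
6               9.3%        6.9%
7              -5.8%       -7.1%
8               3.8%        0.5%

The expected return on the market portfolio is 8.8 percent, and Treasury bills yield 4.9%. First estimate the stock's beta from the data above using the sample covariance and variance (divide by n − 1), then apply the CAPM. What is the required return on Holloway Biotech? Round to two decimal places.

9.48%

Mean R_i = (4.1 + 0.0 + 13.5 − 0.6 − 10.7 + 9.3 − 5.8 + 3.8) / 8 = 1.7000%
Mean R_m = (3.6 − 3.5 + 10.0 − 3.9 − 5.9 + 6.9 − 7.1 + 0.5) / 8 = 0.0750%
Σ(R_i − R̄_i)(R_m − R̄_m) = 321.4600  ⇒  Cov = 321.4600 / 7 = 45.9229
Σ(R_m − R̄_m)² = 273.4550  ⇒  Var(R_m) = 273.4550 / 7 = 39.0650
β = Cov / Var(R_m) = 45.9229 / 39.0650 = 1.1756
MRP = 8.8% − 4.9% = 3.90%
E(R) = R_f + β × MRP = 4.9% + 1.1756 × 3.9% = 9.48%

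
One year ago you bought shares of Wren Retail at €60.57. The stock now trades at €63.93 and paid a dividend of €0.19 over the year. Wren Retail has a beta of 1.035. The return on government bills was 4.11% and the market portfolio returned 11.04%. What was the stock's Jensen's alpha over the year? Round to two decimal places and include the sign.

Realised HPR = (P1 + D1 − P0) / P0 = (63.93 + 0.19 − 60.57) / 60.57 = 3.55 / 60.57 = 5.8610%
MRP = 11.04% − 4.11% = 6.93%
CAPM required = R_f + β·MRP = 4.11% + 1.035 × 6.93% = 11.28255%
α = realised − required = 5.8610% − 11.28255% = -5.42%

-5.42%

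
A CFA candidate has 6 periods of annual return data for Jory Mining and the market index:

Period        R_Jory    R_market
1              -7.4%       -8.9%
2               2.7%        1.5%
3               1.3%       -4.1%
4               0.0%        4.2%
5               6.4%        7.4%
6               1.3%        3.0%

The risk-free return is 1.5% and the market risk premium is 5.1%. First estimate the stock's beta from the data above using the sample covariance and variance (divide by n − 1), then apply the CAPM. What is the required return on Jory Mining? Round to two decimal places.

Mean R_i = (-7.4 + 2.7 + 1.3 + 0.0 + 6.4 + 1.3) / 6 = 0.7167%
Mean R_m = (-8.9 + 1.5 − 4.1 + 4.2 + 7.4 + 3.0) / 6 = 0.5167%
Σ(R_i − R̄_i)(R_m − R̄_m) = 113.6183  ⇒  Cov = 113.6183 / 5 = 22.7237
Σ(R_m − R̄_m)² = 178.0683  ⇒  Var(R_m) = 178.0683 / 5 = 35.6137
β = Cov / Var(R_m) = 22.7237 / 35.6137 = 0.6381
E(R) = R_f + β × MRP = 1.5% + 0.6381 × 5.1% = 4.75%

4.75%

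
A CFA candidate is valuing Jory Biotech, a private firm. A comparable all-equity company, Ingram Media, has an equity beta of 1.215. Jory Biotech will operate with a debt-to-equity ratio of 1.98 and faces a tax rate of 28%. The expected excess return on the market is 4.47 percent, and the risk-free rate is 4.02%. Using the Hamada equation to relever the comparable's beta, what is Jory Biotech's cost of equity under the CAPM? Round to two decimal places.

β_L = β_U × [1 + (1 − t)(D/E)] = 1.215 × [1 + (1 − 0.28) × 1.98]
    = 1.215 × [1 + 0.72 × 1.98] = 1.215 × 2.4256 = 2.9471
E(R) = R_f + β_L × MRP = 4.02% + 2.9471 × 4.47% = 17.19%

17.19%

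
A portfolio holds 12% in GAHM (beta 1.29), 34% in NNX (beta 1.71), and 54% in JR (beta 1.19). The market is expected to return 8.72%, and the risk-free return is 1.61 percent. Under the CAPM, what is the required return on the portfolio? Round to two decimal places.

11.41%

β_P = Σ w_i β_i = 0.12×1.29 + 0.34×1.71 + 0.54×1.19 = 1.3788
MRP = 8.72% − 1.61% = 7.11%
E(R_P) = R_f + β_P × MRP = 1.61% + 1.3788 × 7.11% = 11.41%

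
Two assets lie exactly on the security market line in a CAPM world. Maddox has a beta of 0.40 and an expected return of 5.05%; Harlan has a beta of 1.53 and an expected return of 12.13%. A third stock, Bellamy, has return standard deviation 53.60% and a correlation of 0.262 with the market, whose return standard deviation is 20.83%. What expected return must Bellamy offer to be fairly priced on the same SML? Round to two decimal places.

6.77%

MRP = (12.13% − 5.05%) / (1.53 − 0.40) = 6.2655%
R_f = 5.05% − 0.40 × 6.2655% = 2.5438%
β_Bellamy = ρ·σ_i/σ_m = 0.262 × 53.60 / 20.83 = 0.6742
E(R_Bellamy) = R_f + β × MRP = 2.5438% + 0.6742 × 6.2655% = 6.77%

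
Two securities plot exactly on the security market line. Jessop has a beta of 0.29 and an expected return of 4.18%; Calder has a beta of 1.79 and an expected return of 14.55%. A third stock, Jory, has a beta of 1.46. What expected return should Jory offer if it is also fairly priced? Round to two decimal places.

MRP (SML slope) = (14.55% − 4.18%) / (1.79 − 0.29) = 10.37% / 1.50 = 6.9133%
R_f (intercept) = 4.18% − 0.29 × 6.9133% = 2.1751%
E(R_Jory) = R_f + β × MRP = 2.1751% + 1.46 × 6.9133% = 12.27%

12.27%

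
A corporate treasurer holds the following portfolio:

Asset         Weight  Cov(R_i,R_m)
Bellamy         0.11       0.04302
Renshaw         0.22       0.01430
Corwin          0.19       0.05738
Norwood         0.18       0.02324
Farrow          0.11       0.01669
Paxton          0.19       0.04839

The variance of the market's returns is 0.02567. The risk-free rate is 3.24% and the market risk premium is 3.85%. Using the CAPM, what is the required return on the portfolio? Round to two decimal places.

β_Bellamy = 0.04302 / 0.02567 = 1.6759
β_Renshaw = 0.01430 / 0.02567 = 0.5571
β_Corwin = 0.05738 / 0.02567 = 2.2353
β_Norwood = 0.02324 / 0.02567 = 0.9053
β_Farrow = 0.01669 / 0.02567 = 0.6502
β_Paxton = 0.04839 / 0.02567 = 1.8851
β_P = Σ w_i β_i = 0.11×1.6759 + 0.22×0.5571 + 0.19×2.2353 + 0.18×0.9053 + 0.11×0.6502 + 0.19×1.8851 = 1.3243
E(R_P) = R_f + β_P × MRP = 3.24% + 1.3243 × 3.85% = 8.34%

8.34%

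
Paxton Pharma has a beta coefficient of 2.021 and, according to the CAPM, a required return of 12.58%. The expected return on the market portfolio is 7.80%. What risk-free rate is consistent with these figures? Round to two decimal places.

3.12%

E(R) = R_f + β(E(R_m) − R_f) = R_f(1 − β) + β·E(R_m)
12.58% = R_f × (1 − 2.021) + 2.021 × 7.80%
12.58% = R_f × -1.021 + 15.76380%
R_f = (12.58% − 15.76380%) / -1.021 = 3.12%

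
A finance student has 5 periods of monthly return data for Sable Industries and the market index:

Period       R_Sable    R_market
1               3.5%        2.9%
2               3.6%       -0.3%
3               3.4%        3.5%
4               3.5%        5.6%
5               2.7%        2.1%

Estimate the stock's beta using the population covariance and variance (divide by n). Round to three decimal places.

Mean R_i = (3.5 + 3.6 + 3.4 + 3.5 + 2.7) / 5 = 3.3400%
Mean R_m = (2.9 − 0.3 + 3.5 + 5.6 + 2.1) / 5 = 2.7600%
Σ(R_i − R̄_i)(R_m − R̄_m) = 0.1480  ⇒  Cov = 0.1480 / 5 = 0.0296
Σ(R_m − R̄_m)² = 18.4320  ⇒  Var(R_m) = 18.4320 / 5 = 3.6864
β = Cov / Var(R_m) = 0.0296 / 3.6864 = 0.0080

0.008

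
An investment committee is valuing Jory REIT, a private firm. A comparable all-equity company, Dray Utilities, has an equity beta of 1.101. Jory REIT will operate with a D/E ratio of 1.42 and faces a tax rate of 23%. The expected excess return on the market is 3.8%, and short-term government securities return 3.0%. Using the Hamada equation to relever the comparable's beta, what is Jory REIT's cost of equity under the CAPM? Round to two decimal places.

11.76%

β_L = β_U × [1 + (1 − t)(D/E)] = 1.101 × [1 + (1 − 0.23) × 1.42]
    = 1.101 × [1 + 0.77 × 1.42] = 1.101 × 2.0934 = 2.3048
E(R) = R_f + β_L × MRP = 3.0% + 2.3048 × 3.8% = 11.76%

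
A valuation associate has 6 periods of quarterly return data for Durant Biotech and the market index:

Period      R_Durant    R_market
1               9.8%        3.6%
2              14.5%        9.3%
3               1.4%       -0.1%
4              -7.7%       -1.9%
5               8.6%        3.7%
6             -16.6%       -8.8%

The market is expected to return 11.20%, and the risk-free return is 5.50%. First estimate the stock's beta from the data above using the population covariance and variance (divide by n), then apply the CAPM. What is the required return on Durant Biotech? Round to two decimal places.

Mean R_i = (9.8 + 14.5 + 1.4 − 7.7 + 8.6 − 16.6) / 6 = 1.6667%
Mean R_m = (3.6 + 9.3 − 0.1 − 1.9 + 3.7 − 8.8) / 6 = 0.9667%
Σ(R_i − R̄_i)(R_m − R̄_m) = 352.8533  ⇒  Cov = 352.8533 / 6 = 58.8089
Σ(R_m − R̄_m)² = 188.5933  ⇒  Var(R_m) = 188.5933 / 6 = 31.4322
β = Cov / Var(R_m) = 58.8089 / 31.4322 = 1.8710
MRP = 11.20% − 5.50% = 5.70%
E(R) = R_f + β × MRP = 5.50% + 1.8710 × 5.70% = 16.16%

16.16%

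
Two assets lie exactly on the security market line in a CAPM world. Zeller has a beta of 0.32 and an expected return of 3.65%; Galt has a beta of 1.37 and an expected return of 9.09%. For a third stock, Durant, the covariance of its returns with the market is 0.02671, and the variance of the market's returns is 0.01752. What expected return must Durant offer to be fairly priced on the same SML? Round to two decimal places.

MRP = (9.09% − 3.65%) / (1.37 − 0.32) = 5.1810%
R_f = 3.65% − 0.32 × 5.1810% = 1.9921%
β_Durant = Cov / Var(R_m) = 0.02671 / 0.01752 = 1.5245
E(R_Durant) = R_f + β × MRP = 1.9921% + 1.5245 × 5.1810% = 9.89%

9.89%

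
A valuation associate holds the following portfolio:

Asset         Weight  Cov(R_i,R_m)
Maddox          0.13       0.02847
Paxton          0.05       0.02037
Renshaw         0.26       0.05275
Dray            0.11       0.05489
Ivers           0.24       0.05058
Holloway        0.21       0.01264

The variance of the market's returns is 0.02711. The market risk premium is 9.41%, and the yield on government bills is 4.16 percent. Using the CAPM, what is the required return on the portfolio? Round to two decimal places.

β_Maddox = 0.02847 / 0.02711 = 1.0502
β_Paxton = 0.02037 / 0.02711 = 0.7514
β_Renshaw = 0.05275 / 0.02711 = 1.9458
β_Dray = 0.05489 / 0.02711 = 2.0247
β_Ivers = 0.05058 / 0.02711 = 1.8657
β_Holloway = 0.01264 / 0.02711 = 0.4662
β_P = Σ w_i β_i = 0.13×1.0502 + 0.05×0.7514 + 0.26×1.9458 + 0.11×2.0247 + 0.24×1.8657 + 0.21×0.4662 = 1.4484
E(R_P) = R_f + β_P × MRP = 4.16% + 1.4484 × 9.41% = 17.79%

17.79%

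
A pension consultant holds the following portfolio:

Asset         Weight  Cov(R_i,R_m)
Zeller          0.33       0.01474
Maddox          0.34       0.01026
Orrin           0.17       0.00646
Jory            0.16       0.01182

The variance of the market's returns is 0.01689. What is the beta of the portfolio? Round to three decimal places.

0.672

β_Zeller = 0.01474 / 0.01689 = 0.8727
β_Maddox = 0.01026 / 0.01689 = 0.6075
β_Orrin = 0.00646 / 0.01689 = 0.3825
β_Jory = 0.01182 / 0.01689 = 0.6998
β_P = Σ w_i β_i = 0.33×0.8727 + 0.34×0.6075 + 0.17×0.3825 + 0.16×0.6998 = 0.6715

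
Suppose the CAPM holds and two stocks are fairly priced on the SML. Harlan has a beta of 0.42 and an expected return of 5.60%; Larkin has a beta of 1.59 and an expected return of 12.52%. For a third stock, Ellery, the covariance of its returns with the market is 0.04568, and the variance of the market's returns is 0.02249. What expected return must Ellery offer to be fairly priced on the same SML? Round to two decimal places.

MRP = (12.52% − 5.60%) / (1.59 − 0.42) = 5.9145%
R_f = 5.60% − 0.42 × 5.9145% = 3.1159%
β_Ellery = Cov / Var(R_m) = 0.04568 / 0.02249 = 2.0311
E(R_Ellery) = R_f + β × MRP = 3.1159% + 2.0311 × 5.9145% = 15.13%

15.13%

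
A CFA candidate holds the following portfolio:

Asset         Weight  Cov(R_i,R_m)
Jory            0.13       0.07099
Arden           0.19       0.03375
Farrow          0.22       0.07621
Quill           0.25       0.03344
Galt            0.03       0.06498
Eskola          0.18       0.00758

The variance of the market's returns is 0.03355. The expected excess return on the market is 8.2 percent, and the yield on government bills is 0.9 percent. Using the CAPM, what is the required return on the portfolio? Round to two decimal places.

β_Jory = 0.07099 / 0.03355 = 2.1159
β_Arden = 0.03375 / 0.03355 = 1.0060
β_Farrow = 0.07621 / 0.03355 = 2.2715
β_Quill = 0.03344 / 0.03355 = 0.9967
β_Galt = 0.06498 / 0.03355 = 1.9368
β_Eskola = 0.00758 / 0.03355 = 0.2259
β_P = Σ w_i β_i = 0.13×2.1159 + 0.19×1.0060 + 0.22×2.2715 + 0.25×0.9967 + 0.03×1.9368 + 0.18×0.2259 = 1.3139
E(R_P) = R_f + β_P × MRP = 0.9% + 1.3139 × 8.2% = 11.67%

11.67%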